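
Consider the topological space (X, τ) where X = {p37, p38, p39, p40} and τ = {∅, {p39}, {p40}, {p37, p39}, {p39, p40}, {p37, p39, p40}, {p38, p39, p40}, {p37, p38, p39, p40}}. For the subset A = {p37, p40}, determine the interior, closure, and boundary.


int(A) = {p40}, cl(A) = {p37, p38, p40}, ∂A = {p37, p38}.

Closed sets in (X, τ) are complements of opens:
  closed(X, τ) = {∅, {p37}, {p38}, {p37, p38}, {p38, p40}, {p37, p38, p39}, {p37, p38, p40}, {p37, p38, p39, p40}}.
int(A) = ⋃ {U ∈ τ : U ⊆ A}. Opens contained in A: ∅, {p40}.
Taking the union of these: int(A) = {p40}.
cl(A) = ⋂ {C closed : A ⊆ C}. Closed sets containing A: {p37, p38, p40}, {p37, p38, p39, p40}.
Intersecting these: cl(A) = {p37, p38, p40}.
∂A = cl(A) ∖ int(A) = {p37, p38, p40} ∖ {p40} = {p37, p38}.


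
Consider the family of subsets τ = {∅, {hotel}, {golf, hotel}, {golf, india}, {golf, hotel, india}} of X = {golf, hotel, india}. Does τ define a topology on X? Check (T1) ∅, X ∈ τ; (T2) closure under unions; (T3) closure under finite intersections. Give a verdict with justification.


τ is NOT a topology on X.

Axiom (T1): ∅ ∈ τ? Yes; X ∈ τ? Yes.
Axiom (T2/T3): check pairwise unions and intersections of members of τ.
Counterexample for (T3): {golf, hotel} ∩ {golf, india} = {golf} ∉ τ. Therefore τ is NOT a topology.


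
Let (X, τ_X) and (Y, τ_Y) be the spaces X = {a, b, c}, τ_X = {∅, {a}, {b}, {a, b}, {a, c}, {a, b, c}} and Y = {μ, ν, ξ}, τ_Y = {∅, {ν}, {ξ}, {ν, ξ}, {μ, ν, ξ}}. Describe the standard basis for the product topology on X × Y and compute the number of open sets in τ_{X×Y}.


Basis B = {∅ × ∅, {a} × {ν}, {a} × {ξ}, {b} × {ν}, {b} × {ξ}, {a} × {ν, ξ}, {a, b} × {ν}, {a, c} × {ν}, {a, b} × {ξ}, {a, c} × {ξ}, {b} × {ν, ξ}, {a} × {μ, ν, ξ}, {a, b, c} × {ν}, {a, b, c} × {ξ}, {b} × {μ, ν, ξ}, {a, b} × {ν, ξ}, {a, c} × {ν, ξ}, {a, b} × {μ, ν, ξ}, {a, c} × {μ, ν, ξ}, {a, b, c} × {ν, ξ}, {a, b, c} × {μ, ν, ξ}}; |τ_{X×Y}| = 70.

Enumerate products U × V with U ∈ τ_X, V ∈ τ_Y (deduplicated):
  ∅ × ∅ = {} (∅)
  {a} × {ν} = {(a,ν)}
  {a} × {ξ} = {(a,ξ)}
  {b} × {ν} = {(b,ν)}
  {b} × {ξ} = {(b,ξ)}
  {a} × {ν, ξ} = {(a,ν), (a,ξ)}
  {a, b} × {ν} = {(a,ν), (b,ν)}
  {a, c} × {ν} = {(a,ν), (c,ν)}
  {a, b} × {ξ} = {(a,ξ), (b,ξ)}
  {a, c} × {ξ} = {(a,ξ), (c,ξ)}
  {b} × {ν, ξ} = {(b,ν), (b,ξ)}
  {a} × {μ, ν, ξ} = {(a,μ), (a,ν), (a,ξ)}
  {a, b, c} × {ν} = {(a,ν), (b,ν), (c,ν)}
  {a, b, c} × {ξ} = {(a,ξ), (b,ξ), (c,ξ)}
  {b} × {μ, ν, ξ} = {(b,μ), (b,ν), (b,ξ)}
  {a, b} × {ν, ξ} = {(a,ν), (a,ξ), (b,ν), (b,ξ)}
  {a, c} × {ν, ξ} = {(a,ν), (a,ξ), (c,ν), (c,ξ)}
  {a, b} × {μ, ν, ξ} = {(a,μ), (a,ν), (a,ξ), (b,μ), (b,ν), (b,ξ)}
  {a, c} × {μ, ν, ξ} = {(a,μ), (a,ν), (a,ξ), (c,μ), (c,ν), (c,ξ)}
  {a, b, c} × {ν, ξ} = {(a,ν), (a,ξ), (b,ν), (b,ξ), (c,ν), (c,ξ)}
  {a, b, c} × {μ, ν, ξ} = {(a,μ), (a,ν), (a,ξ), (b,μ), (b,ν), (b,ξ), (c,μ), (c,ν), (c,ξ)}
These 21 distinct sets form the basis B.
Close under arbitrary unions to get τ_{X×Y}; counting gives |τ_{X×Y}| = 70.


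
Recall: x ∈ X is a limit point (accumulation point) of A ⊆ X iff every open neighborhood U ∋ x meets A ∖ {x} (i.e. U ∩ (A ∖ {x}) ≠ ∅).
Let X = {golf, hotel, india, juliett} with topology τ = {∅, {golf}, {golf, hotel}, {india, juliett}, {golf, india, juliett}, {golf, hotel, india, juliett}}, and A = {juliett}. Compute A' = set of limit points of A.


A' = {india}

For each x ∈ X, list the open sets U ∈ τ with x ∈ U, then check whether U ∩ (A ∖ {x}) ≠ ∅ for every such U.
  x = golf: open {golf} ∋ x has {golf} ∩ (A ∖ {golf}) = ∅, so x is NOT a limit point.
  x = hotel: open {golf, hotel} ∋ x has {golf, hotel} ∩ (A ∖ {hotel}) = ∅, so x is NOT a limit point.
  x = india: opens ∋ x are {india, juliett}, {golf, india, juliett}, {golf, hotel, india, juliett}; each meets A ∖ {india}, so x IS a limit point.
  x = juliett: open {india, juliett} ∋ x has {india, juliett} ∩ (A ∖ {juliett}) = ∅, so x is NOT a limit point.
Collecting: A' = {india}.


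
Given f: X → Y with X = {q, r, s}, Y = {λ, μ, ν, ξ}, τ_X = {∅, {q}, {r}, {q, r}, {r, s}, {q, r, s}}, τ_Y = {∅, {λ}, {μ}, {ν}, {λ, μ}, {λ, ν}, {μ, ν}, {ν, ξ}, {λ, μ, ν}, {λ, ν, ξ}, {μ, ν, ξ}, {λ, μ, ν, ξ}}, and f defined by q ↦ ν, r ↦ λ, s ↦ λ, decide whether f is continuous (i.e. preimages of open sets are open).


f IS continuous.

Compute f^{-1}(U) for each U ∈ τ_Y:
  U = ∅: f^{-1}(U) = ∅ ∈ τ_X ✓.
  U = {λ}: f^{-1}(U) = {r, s} ∈ τ_X ✓.
  U = {μ}: f^{-1}(U) = ∅ ∈ τ_X ✓.
  U = {ν}: f^{-1}(U) = {q} ∈ τ_X ✓.
  U = {λ, μ}: f^{-1}(U) = {r, s} ∈ τ_X ✓.
  U = {λ, ν}: f^{-1}(U) = {q, r, s} ∈ τ_X ✓.
  U = {μ, ν}: f^{-1}(U) = {q} ∈ τ_X ✓.
  U = {ν, ξ}: f^{-1}(U) = {q} ∈ τ_X ✓.
  U = {λ, μ, ν}: f^{-1}(U) = {q, r, s} ∈ τ_X ✓.
  U = {λ, ν, ξ}: f^{-1}(U) = {q, r, s} ∈ τ_X ✓.
  U = {μ, ν, ξ}: f^{-1}(U) = {q} ∈ τ_X ✓.
  U = {λ, μ, ν, ξ}: f^{-1}(U) = {q, r, s} ∈ τ_X ✓.
Every preimage lies in τ_X, so f IS continuous.


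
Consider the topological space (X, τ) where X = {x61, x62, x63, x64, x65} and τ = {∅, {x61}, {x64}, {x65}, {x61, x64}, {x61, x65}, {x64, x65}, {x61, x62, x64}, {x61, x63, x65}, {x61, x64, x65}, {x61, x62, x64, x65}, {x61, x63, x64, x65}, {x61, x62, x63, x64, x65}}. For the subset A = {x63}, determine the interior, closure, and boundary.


int(A) = ∅, cl(A) = {x63}, ∂A = {x63}.

Closed sets in (X, τ) are complements of opens:
  closed(X, τ) = {∅, {x62}, {x63}, {x62, x63}, {x62, x64}, {x63, x65}, {x61, x62, x63}, {x62, x63, x64}, {x62, x63, x65}, {x61, x62, x63, x64}, {x61, x62, x63, x65}, {x62, x63, x64, x65}, {x61, x62, x63, x64, x65}}.
int(A) = ⋃ {U ∈ τ : U ⊆ A}. Opens contained in A: ∅.
Taking the union of these: int(A) = ∅.
cl(A) = ⋂ {C closed : A ⊆ C}. Closed sets containing A: {x63}, {x62, x63}, {x63, x65}, {x61, x62, x63}, {x62, x63, x64}, {x62, x63, x65}, {x61, x62, x63, x64}, {x61, x62, x63, x65}, {x62, x63, x64, x65}, {x61, x62, x63, x64, x65}.
Intersecting these: cl(A) = {x63}.
∂A = cl(A) ∖ int(A) = {x63} ∖ ∅ = {x63}.


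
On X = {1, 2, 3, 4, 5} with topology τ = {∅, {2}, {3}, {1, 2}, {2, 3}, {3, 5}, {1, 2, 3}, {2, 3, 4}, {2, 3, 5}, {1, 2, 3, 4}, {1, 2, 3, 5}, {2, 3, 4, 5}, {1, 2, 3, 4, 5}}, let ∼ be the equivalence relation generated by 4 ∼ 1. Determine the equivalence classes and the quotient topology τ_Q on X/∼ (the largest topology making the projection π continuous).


X/∼ = {[1=4], [2], [3], [5]}; |τ_Q| = 8.

Equivalence classes: [1=4], [2], [3], [5].
Quotient map π: X → X/∼ sends 1 ↦ [1=4], 2 ↦ [2], 3 ↦ [3], 4 ↦ [1=4], 5 ↦ [5].
For each subset V ⊆ X/∼, compute π^{-1}(V) ⊆ X and check whether π^{-1}(V) ∈ τ. V is open in τ_Q iff π^{-1}(V) ∈ τ.
  V = {}: π^{-1}(V) = ∅ ∈ τ ✓.
  V = {[1=4]}: π^{-1}(V) = {1, 4} ∉ τ ✗.
  V = {[2]}: π^{-1}(V) = {2} ∈ τ ✓.
  V = {[1=4], [2]}: π^{-1}(V) = {1, 2, 4} ∉ τ ✗.
  V = {[3]}: π^{-1}(V) = {3} ∈ τ ✓.
  V = {[1=4], [3]}: π^{-1}(V) = {1, 3, 4} ∉ τ ✗.
  V = {[2], [3]}: π^{-1}(V) = {2, 3} ∈ τ ✓.
  V = {[1=4], [2], [3]}: π^{-1}(V) = {1, 2, 3, 4} ∈ τ ✓.
  V = {[5]}: π^{-1}(V) = {5} ∉ τ ✗.
  V = {[1=4], [5]}: π^{-1}(V) = {1, 4, 5} ∉ τ ✗.
  V = {[2], [5]}: π^{-1}(V) = {2, 5} ∉ τ ✗.
  V = {[1=4], [2], [5]}: π^{-1}(V) = {1, 2, 4, 5} ∉ τ ✗.
  V = {[3], [5]}: π^{-1}(V) = {3, 5} ∈ τ ✓.
  V = {[1=4], [3], [5]}: π^{-1}(V) = {1, 3, 4, 5} ∉ τ ✗.
  V = {[2], [3], [5]}: π^{-1}(V) = {2, 3, 5} ∈ τ ✓.
  V = {[1=4], [2], [3], [5]}: π^{-1}(V) = {1, 2, 3, 4, 5} ∈ τ ✓.
Open sets in the quotient: τ_Q = {{}, {[2]}, {[3]}, {[2], [3]}, {[1=4], [2], [3]}, {[3], [5]}, {[2], [3], [5]}, {[1=4], [2], [3], [5]}} (8 elements).


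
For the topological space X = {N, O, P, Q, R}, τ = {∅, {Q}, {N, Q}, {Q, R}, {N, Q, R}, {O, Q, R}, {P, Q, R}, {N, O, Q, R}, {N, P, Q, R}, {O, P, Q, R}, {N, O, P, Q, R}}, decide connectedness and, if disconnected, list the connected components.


(X, τ) is connected.

Find clopen sets (U ∈ τ with X ∖ U ∈ τ):
  U = ∅, X ∖ U = {N, O, P, Q, R} — both open, so U is clopen.
  U = {N, O, P, Q, R}, X ∖ U = ∅ — both open, so U is clopen.
Only trivial clopens (∅ and X) exist, so (X, τ) is connected.
Compute connected components by grouping points that agree on all clopens:
  component: {N, O, P, Q, R}


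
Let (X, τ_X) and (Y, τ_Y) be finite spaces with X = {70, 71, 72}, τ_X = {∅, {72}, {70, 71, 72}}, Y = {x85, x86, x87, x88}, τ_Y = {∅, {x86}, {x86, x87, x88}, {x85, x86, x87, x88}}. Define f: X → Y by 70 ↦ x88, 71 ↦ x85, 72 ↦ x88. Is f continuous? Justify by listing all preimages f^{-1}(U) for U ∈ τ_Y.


f is NOT continuous.

Compute f^{-1}(U) for each U ∈ τ_Y:
  U = ∅: f^{-1}(U) = ∅ ∈ τ_X ✓.
  U = {x86}: f^{-1}(U) = ∅ ∈ τ_X ✓.
  U = {x86, x87, x88}: f^{-1}(U) = {70, 72} ∉ τ_X ✗.
  U = {x85, x86, x87, x88}: f^{-1}(U) = {70, 71, 72} ∈ τ_X ✓.
Found U = {x86, x87, x88} with f^{-1}(U) = {70, 72} not in τ_X. Therefore f is NOT continuous.


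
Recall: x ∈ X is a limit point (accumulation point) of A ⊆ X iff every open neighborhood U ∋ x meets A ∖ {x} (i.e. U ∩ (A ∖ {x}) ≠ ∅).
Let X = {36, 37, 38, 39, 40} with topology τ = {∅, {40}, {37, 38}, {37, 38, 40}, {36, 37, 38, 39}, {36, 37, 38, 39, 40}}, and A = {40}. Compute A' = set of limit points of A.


A' = ∅

For each x ∈ X, list the open sets U ∈ τ with x ∈ U, then check whether U ∩ (A ∖ {x}) ≠ ∅ for every such U.
  x = 36: open {36, 37, 38, 39} ∋ x has {36, 37, 38, 39} ∩ (A ∖ {36}) = ∅, so x is NOT a limit point.
  x = 37: open {37, 38} ∋ x has {37, 38} ∩ (A ∖ {37}) = ∅, so x is NOT a limit point.
  x = 38: open {37, 38} ∋ x has {37, 38} ∩ (A ∖ {38}) = ∅, so x is NOT a limit point.
  x = 39: open {36, 37, 38, 39} ∋ x has {36, 37, 38, 39} ∩ (A ∖ {39}) = ∅, so x is NOT a limit point.
  x = 40: open {40} ∋ x has {40} ∩ (A ∖ {40}) = ∅, so x is NOT a limit point.
Collecting: A' = ∅.


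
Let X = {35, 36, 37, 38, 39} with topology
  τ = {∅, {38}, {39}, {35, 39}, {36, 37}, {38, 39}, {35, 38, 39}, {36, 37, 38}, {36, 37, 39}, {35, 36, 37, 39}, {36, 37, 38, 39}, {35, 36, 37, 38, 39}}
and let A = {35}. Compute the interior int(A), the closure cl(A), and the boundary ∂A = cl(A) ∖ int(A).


int(A) = ∅, cl(A) = {35}, ∂A = {35}.

Closed sets in (X, τ) are complements of opens:
  closed(X, τ) = {∅, {35}, {38}, {35, 38}, {35, 39}, {36, 37}, {35, 36, 37}, {35, 38, 39}, {36, 37, 38}, {35, 36, 37, 38}, {35, 36, 37, 39}, {35, 36, 37, 38, 39}}.
int(A) = ⋃ {U ∈ τ : U ⊆ A}. Opens contained in A: ∅.
Taking the union of these: int(A) = ∅.
cl(A) = ⋂ {C closed : A ⊆ C}. Closed sets containing A: {35}, {35, 38}, {35, 39}, {35, 36, 37}, {35, 38, 39}, {35, 36, 37, 38}, {35, 36, 37, 39}, {35, 36, 37, 38, 39}.
Intersecting these: cl(A) = {35}.
∂A = cl(A) ∖ int(A) = {35} ∖ ∅ = {35}.


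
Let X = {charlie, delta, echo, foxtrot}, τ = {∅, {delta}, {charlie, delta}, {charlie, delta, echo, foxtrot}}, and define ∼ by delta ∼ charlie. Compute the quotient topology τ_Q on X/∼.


X/∼ = {[charlie=delta], [echo], [foxtrot]}; |τ_Q| = 3.

Equivalence classes: [charlie=delta], [echo], [foxtrot].
Quotient map π: X → X/∼ sends charlie ↦ [charlie=delta], delta ↦ [charlie=delta], echo ↦ [echo], foxtrot ↦ [foxtrot].
For each subset V ⊆ X/∼, compute π^{-1}(V) ⊆ X and check whether π^{-1}(V) ∈ τ. V is open in τ_Q iff π^{-1}(V) ∈ τ.
  V = {}: π^{-1}(V) = ∅ ∈ τ ✓.
  V = {[charlie=delta]}: π^{-1}(V) = {charlie, delta} ∈ τ ✓.
  V = {[echo]}: π^{-1}(V) = {echo} ∉ τ ✗.
  V = {[charlie=delta], [echo]}: π^{-1}(V) = {charlie, delta, echo} ∉ τ ✗.
  V = {[foxtrot]}: π^{-1}(V) = {foxtrot} ∉ τ ✗.
  V = {[charlie=delta], [foxtrot]}: π^{-1}(V) = {charlie, delta, foxtrot} ∉ τ ✗.
  V = {[echo], [foxtrot]}: π^{-1}(V) = {echo, foxtrot} ∉ τ ✗.
  V = {[charlie=delta], [echo], [foxtrot]}: π^{-1}(V) = {charlie, delta, echo, foxtrot} ∈ τ ✓.
Open sets in the quotient: τ_Q = {{}, {[charlie=delta]}, {[charlie=delta], [echo], [foxtrot]}} (3 elements).


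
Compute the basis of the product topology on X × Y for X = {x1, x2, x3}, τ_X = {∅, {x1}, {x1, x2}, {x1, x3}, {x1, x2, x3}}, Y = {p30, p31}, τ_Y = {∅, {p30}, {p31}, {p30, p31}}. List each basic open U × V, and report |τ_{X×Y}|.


Basis B = {∅ × ∅, {x1} × {p30}, {x1} × {p31}, {x1} × {p30, p31}, {x1, x2} × {p30}, {x1, x3} × {p30}, {x1, x2} × {p31}, {x1, x3} × {p31}, {x1, x2, x3} × {p30}, {x1, x2, x3} × {p31}, {x1, x2} × {p30, p31}, {x1, x3} × {p30, p31}, {x1, x2, x3} × {p30, p31}}; |τ_{X×Y}| = 25.

Enumerate products U × V with U ∈ τ_X, V ∈ τ_Y (deduplicated):
  ∅ × ∅ = {} (∅)
  {x1} × {p30} = {(x1,p30)}
  {x1} × {p31} = {(x1,p31)}
  {x1} × {p30, p31} = {(x1,p30), (x1,p31)}
  {x1, x2} × {p30} = {(x1,p30), (x2,p30)}
  {x1, x3} × {p30} = {(x1,p30), (x3,p30)}
  {x1, x2} × {p31} = {(x1,p31), (x2,p31)}
  {x1, x3} × {p31} = {(x1,p31), (x3,p31)}
  {x1, x2, x3} × {p30} = {(x1,p30), (x2,p30), (x3,p30)}
  {x1, x2, x3} × {p31} = {(x1,p31), (x2,p31), (x3,p31)}
  {x1, x2} × {p30, p31} = {(x1,p30), (x1,p31), (x2,p30), (x2,p31)}
  {x1, x3} × {p30, p31} = {(x1,p30), (x1,p31), (x3,p30), (x3,p31)}
  {x1, x2, x3} × {p30, p31} = {(x1,p30), (x1,p31), (x2,p30), (x2,p31), (x3,p30), (x3,p31)}
These 13 distinct sets form the basis B.
Close under arbitrary unions to get τ_{X×Y}; counting gives |τ_{X×Y}| = 25.


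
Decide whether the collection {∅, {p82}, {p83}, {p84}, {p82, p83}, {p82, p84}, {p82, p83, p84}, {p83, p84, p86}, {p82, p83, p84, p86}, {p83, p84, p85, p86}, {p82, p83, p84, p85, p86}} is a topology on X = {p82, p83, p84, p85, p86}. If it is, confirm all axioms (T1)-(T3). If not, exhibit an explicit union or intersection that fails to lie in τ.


τ is NOT a topology on X.

Axiom (T1): ∅ ∈ τ? Yes; X ∈ τ? Yes.
Axiom (T2/T3): check pairwise unions and intersections of members of τ.
Counterexample for (T2): {p83} ∪ {p84} = {p83, p84} ∉ τ. Therefore τ is NOT a topology.


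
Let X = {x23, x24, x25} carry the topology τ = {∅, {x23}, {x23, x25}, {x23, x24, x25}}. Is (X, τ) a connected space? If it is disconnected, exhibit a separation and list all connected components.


(X, τ) is connected.

Find clopen sets (U ∈ τ with X ∖ U ∈ τ):
  U = ∅, X ∖ U = {x23, x24, x25} — both open, so U is clopen.
  U = {x23, x24, x25}, X ∖ U = ∅ — both open, so U is clopen.
Only trivial clopens (∅ and X) exist, so (X, τ) is connected.
Compute connected components by grouping points that agree on all clopens:
  component: {x23, x24, x25}


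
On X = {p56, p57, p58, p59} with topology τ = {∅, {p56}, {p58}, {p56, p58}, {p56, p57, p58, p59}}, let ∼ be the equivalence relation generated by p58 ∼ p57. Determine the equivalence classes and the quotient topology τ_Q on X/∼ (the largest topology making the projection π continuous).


X/∼ = {[p56], [p57=p58], [p59]}; |τ_Q| = 3.

Equivalence classes: [p56], [p57=p58], [p59].
Quotient map π: X → X/∼ sends p56 ↦ [p56], p57 ↦ [p57=p58], p58 ↦ [p57=p58], p59 ↦ [p59].
For each subset V ⊆ X/∼, compute π^{-1}(V) ⊆ X and check whether π^{-1}(V) ∈ τ. V is open in τ_Q iff π^{-1}(V) ∈ τ.
  V = {}: π^{-1}(V) = ∅ ∈ τ ✓.
  V = {[p56]}: π^{-1}(V) = {p56} ∈ τ ✓.
  V = {[p57=p58]}: π^{-1}(V) = {p57, p58} ∉ τ ✗.
  V = {[p56], [p57=p58]}: π^{-1}(V) = {p56, p57, p58} ∉ τ ✗.
  V = {[p59]}: π^{-1}(V) = {p59} ∉ τ ✗.
  V = {[p56], [p59]}: π^{-1}(V) = {p56, p59} ∉ τ ✗.
  V = {[p57=p58], [p59]}: π^{-1}(V) = {p57, p58, p59} ∉ τ ✗.
  V = {[p56], [p57=p58], [p59]}: π^{-1}(V) = {p56, p57, p58, p59} ∈ τ ✓.
Open sets in the quotient: τ_Q = {{}, {[p56]}, {[p56], [p57=p58], [p59]}} (3 elements).


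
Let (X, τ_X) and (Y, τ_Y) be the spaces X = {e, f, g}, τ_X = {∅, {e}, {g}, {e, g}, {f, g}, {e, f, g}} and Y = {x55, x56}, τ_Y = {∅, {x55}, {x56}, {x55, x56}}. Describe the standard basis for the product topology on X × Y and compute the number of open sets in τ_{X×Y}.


Basis B = {∅ × ∅, {e} × {x55}, {e} × {x56}, {g} × {x55}, {g} × {x56}, {e} × {x55, x56}, {e, g} × {x55}, {e, g} × {x56}, {f, g} × {x55}, {f, g} × {x56}, {g} × {x55, x56}, {e, f, g} × {x55}, {e, f, g} × {x56}, {e, g} × {x55, x56}, {f, g} × {x55, x56}, {e, f, g} × {x55, x56}}; |τ_{X×Y}| = 36.

Enumerate products U × V with U ∈ τ_X, V ∈ τ_Y (deduplicated):
  ∅ × ∅ = {} (∅)
  {e} × {x55} = {(e,x55)}
  {e} × {x56} = {(e,x56)}
  {g} × {x55} = {(g,x55)}
  {g} × {x56} = {(g,x56)}
  {e} × {x55, x56} = {(e,x55), (e,x56)}
  {e, g} × {x55} = {(e,x55), (g,x55)}
  {e, g} × {x56} = {(e,x56), (g,x56)}
  {f, g} × {x55} = {(f,x55), (g,x55)}
  {f, g} × {x56} = {(f,x56), (g,x56)}
  {g} × {x55, x56} = {(g,x55), (g,x56)}
  {e, f, g} × {x55} = {(e,x55), (f,x55), (g,x55)}
  {e, f, g} × {x56} = {(e,x56), (f,x56), (g,x56)}
  {e, g} × {x55, x56} = {(e,x55), (e,x56), (g,x55), (g,x56)}
  {f, g} × {x55, x56} = {(f,x55), (f,x56), (g,x55), (g,x56)}
  {e, f, g} × {x55, x56} = {(e,x55), (e,x56), (f,x55), (f,x56), (g,x55), (g,x56)}
These 16 distinct sets form the basis B.
Close under arbitrary unions to get τ_{X×Y}; counting gives |τ_{X×Y}| = 36.


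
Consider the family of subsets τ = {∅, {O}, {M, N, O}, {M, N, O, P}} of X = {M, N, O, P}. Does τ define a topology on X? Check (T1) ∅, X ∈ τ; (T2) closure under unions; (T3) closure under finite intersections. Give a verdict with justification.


τ IS a topology on X.

Axiom (T1): ∅ ∈ τ? Yes; X ∈ τ? Yes.
Axiom (T2/T3): check pairwise unions and intersections of members of τ.
All pairwise intersections and unions checked — each lies in τ. Therefore τ satisfies (T1), (T2), (T3): it IS a topology on X.


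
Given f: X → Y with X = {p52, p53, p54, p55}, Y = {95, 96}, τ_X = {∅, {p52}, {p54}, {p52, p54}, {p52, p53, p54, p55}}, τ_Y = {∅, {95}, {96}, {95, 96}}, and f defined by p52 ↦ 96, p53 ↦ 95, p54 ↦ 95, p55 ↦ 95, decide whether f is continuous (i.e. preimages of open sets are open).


f is NOT continuous.

Compute f^{-1}(U) for each U ∈ τ_Y:
  U = ∅: f^{-1}(U) = ∅ ∈ τ_X ✓.
  U = {95}: f^{-1}(U) = {p53, p54, p55} ∉ τ_X ✗.
  U = {96}: f^{-1}(U) = {p52} ∈ τ_X ✓.
  U = {95, 96}: f^{-1}(U) = {p52, p53, p54, p55} ∈ τ_X ✓.
Found U = {95} with f^{-1}(U) = {p53, p54, p55} not in τ_X. Therefore f is NOT continuous.


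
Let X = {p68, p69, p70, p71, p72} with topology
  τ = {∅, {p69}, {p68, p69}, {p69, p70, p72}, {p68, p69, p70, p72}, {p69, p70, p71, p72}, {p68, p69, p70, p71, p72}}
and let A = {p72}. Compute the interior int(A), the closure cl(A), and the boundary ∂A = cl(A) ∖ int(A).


int(A) = ∅, cl(A) = {p70, p71, p72}, ∂A = {p70, p71, p72}.

Closed sets in (X, τ) are complements of opens:
  closed(X, τ) = {∅, {p68}, {p71}, {p68, p71}, {p70, p71, p72}, {p68, p70, p71, p72}, {p68, p69, p70, p71, p72}}.
int(A) = ⋃ {U ∈ τ : U ⊆ A}. Opens contained in A: ∅.
Taking the union of these: int(A) = ∅.
cl(A) = ⋂ {C closed : A ⊆ C}. Closed sets containing A: {p70, p71, p72}, {p68, p70, p71, p72}, {p68, p69, p70, p71, p72}.
Intersecting these: cl(A) = {p70, p71, p72}.
∂A = cl(A) ∖ int(A) = {p70, p71, p72} ∖ ∅ = {p70, p71, p72}.


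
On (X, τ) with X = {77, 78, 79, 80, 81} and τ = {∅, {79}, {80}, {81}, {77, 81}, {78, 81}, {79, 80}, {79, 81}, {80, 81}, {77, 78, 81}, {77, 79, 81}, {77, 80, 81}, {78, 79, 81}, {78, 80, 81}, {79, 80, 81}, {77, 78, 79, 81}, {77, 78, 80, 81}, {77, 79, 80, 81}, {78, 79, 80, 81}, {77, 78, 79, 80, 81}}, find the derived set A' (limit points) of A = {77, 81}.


A' = {77, 78}

For each x ∈ X, list the open sets U ∈ τ with x ∈ U, then check whether U ∩ (A ∖ {x}) ≠ ∅ for every such U.
  x = 77: opens ∋ x are {77, 81}, {77, 78, 81}, {77, 79, 81}, {77, 80, 81}, {77, 78, 79, 81}, {77, 78, 80, 81}, {77, 79, 80, 81}, {77, 78, 79, 80, 81}; each meets A ∖ {77}, so x IS a limit point.
  x = 78: opens ∋ x are {78, 81}, {77, 78, 81}, {78, 79, 81}, {78, 80, 81}, {77, 78, 79, 81}, {77, 78, 80, 81}, {78, 79, 80, 81}, {77, 78, 79, 80, 81}; each meets A ∖ {78}, so x IS a limit point.
  x = 79: open {79} ∋ x has {79} ∩ (A ∖ {79}) = ∅, so x is NOT a limit point.
  x = 80: open {80} ∋ x has {80} ∩ (A ∖ {80}) = ∅, so x is NOT a limit point.
  x = 81: open {81} ∋ x has {81} ∩ (A ∖ {81}) = ∅, so x is NOT a limit point.
Collecting: A' = {77, 78}.


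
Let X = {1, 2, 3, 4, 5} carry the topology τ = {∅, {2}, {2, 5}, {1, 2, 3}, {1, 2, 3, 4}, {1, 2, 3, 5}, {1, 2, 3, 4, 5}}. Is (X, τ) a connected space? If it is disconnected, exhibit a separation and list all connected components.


(X, τ) is connected.

Find clopen sets (U ∈ τ with X ∖ U ∈ τ):
  U = ∅, X ∖ U = {1, 2, 3, 4, 5} — both open, so U is clopen.
  U = {1, 2, 3, 4, 5}, X ∖ U = ∅ — both open, so U is clopen.
Only trivial clopens (∅ and X) exist, so (X, τ) is connected.
Compute connected components by grouping points that agree on all clopens:
  component: {1, 2, 3, 4, 5}


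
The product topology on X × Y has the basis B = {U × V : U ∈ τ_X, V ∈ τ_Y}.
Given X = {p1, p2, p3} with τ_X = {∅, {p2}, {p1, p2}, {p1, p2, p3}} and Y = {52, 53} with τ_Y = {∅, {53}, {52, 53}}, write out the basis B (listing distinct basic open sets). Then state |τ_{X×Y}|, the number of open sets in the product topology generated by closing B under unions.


Basis B = {∅ × ∅, {p2} × {53}, {p1, p2} × {53}, {p2} × {52, 53}, {p1, p2, p3} × {53}, {p1, p2} × {52, 53}, {p1, p2, p3} × {52, 53}}; |τ_{X×Y}| = 10.

Enumerate products U × V with U ∈ τ_X, V ∈ τ_Y (deduplicated):
  ∅ × ∅ = {} (∅)
  {p2} × {53} = {(p2,53)}
  {p1, p2} × {53} = {(p1,53), (p2,53)}
  {p2} × {52, 53} = {(p2,52), (p2,53)}
  {p1, p2, p3} × {53} = {(p1,53), (p2,53), (p3,53)}
  {p1, p2} × {52, 53} = {(p1,52), (p1,53), (p2,52), (p2,53)}
  {p1, p2, p3} × {52, 53} = {(p1,52), (p1,53), (p2,52), (p2,53), (p3,52), (p3,53)}
These 7 distinct sets form the basis B.
Close under arbitrary unions to get τ_{X×Y}; counting gives |τ_{X×Y}| = 10.


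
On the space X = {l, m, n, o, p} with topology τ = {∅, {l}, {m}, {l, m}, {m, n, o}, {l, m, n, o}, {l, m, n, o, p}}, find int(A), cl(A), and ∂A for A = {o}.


int(A) = ∅, cl(A) = {n, o, p}, ∂A = {n, o, p}.

Closed sets in (X, τ) are complements of opens:
  closed(X, τ) = {∅, {p}, {l, p}, {n, o, p}, {l, n, o, p}, {m, n, o, p}, {l, m, n, o, p}}.
int(A) = ⋃ {U ∈ τ : U ⊆ A}. Opens contained in A: ∅.
Taking the union of these: int(A) = ∅.
cl(A) = ⋂ {C closed : A ⊆ C}. Closed sets containing A: {n, o, p}, {l, n, o, p}, {m, n, o, p}, {l, m, n, o, p}.
Intersecting these: cl(A) = {n, o, p}.
∂A = cl(A) ∖ int(A) = {n, o, p} ∖ ∅ = {n, o, p}.


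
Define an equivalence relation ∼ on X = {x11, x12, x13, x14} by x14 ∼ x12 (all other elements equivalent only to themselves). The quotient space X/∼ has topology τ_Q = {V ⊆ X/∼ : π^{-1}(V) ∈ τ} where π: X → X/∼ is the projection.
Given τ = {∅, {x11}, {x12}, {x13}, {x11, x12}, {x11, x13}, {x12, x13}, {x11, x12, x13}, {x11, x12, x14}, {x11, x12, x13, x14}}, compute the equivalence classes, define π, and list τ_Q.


X/∼ = {[x11], [x12=x14], [x13]}; |τ_Q| = 6.

Equivalence classes: [x11], [x12=x14], [x13].
Quotient map π: X → X/∼ sends x11 ↦ [x11], x12 ↦ [x12=x14], x13 ↦ [x13], x14 ↦ [x12=x14].
For each subset V ⊆ X/∼, compute π^{-1}(V) ⊆ X and check whether π^{-1}(V) ∈ τ. V is open in τ_Q iff π^{-1}(V) ∈ τ.
  V = {}: π^{-1}(V) = ∅ ∈ τ ✓.
  V = {[x11]}: π^{-1}(V) = {x11} ∈ τ ✓.
  V = {[x12=x14]}: π^{-1}(V) = {x12, x14} ∉ τ ✗.
  V = {[x11], [x12=x14]}: π^{-1}(V) = {x11, x12, x14} ∈ τ ✓.
  V = {[x13]}: π^{-1}(V) = {x13} ∈ τ ✓.
  V = {[x11], [x13]}: π^{-1}(V) = {x11, x13} ∈ τ ✓.
  V = {[x12=x14], [x13]}: π^{-1}(V) = {x12, x13, x14} ∉ τ ✗.
  V = {[x11], [x12=x14], [x13]}: π^{-1}(V) = {x11, x12, x13, x14} ∈ τ ✓.
Open sets in the quotient: τ_Q = {{}, {[x11]}, {[x11], [x12=x14]}, {[x13]}, {[x11], [x13]}, {[x11], [x12=x14], [x13]}} (6 elements).


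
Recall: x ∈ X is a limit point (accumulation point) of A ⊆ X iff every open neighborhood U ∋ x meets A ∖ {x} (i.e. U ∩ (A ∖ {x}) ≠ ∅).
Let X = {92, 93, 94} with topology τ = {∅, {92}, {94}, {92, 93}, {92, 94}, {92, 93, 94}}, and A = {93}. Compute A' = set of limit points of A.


A' = ∅

For each x ∈ X, list the open sets U ∈ τ with x ∈ U, then check whether U ∩ (A ∖ {x}) ≠ ∅ for every such U.
  x = 92: open {92} ∋ x has {92} ∩ (A ∖ {92}) = ∅, so x is NOT a limit point.
  x = 93: open {92, 93} ∋ x has {92, 93} ∩ (A ∖ {93}) = ∅, so x is NOT a limit point.
  x = 94: open {94} ∋ x has {94} ∩ (A ∖ {94}) = ∅, so x is NOT a limit point.
Collecting: A' = ∅.


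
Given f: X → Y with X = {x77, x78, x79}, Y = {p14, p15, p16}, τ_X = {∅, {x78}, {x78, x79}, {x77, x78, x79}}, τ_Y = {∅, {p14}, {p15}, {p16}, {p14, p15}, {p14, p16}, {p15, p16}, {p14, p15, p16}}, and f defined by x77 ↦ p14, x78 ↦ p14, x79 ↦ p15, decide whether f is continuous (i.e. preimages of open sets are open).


f is NOT continuous.

Compute f^{-1}(U) for each U ∈ τ_Y:
  U = ∅: f^{-1}(U) = ∅ ∈ τ_X ✓.
  U = {p14}: f^{-1}(U) = {x77, x78} ∉ τ_X ✗.
  U = {p15}: f^{-1}(U) = {x79} ∉ τ_X ✗.
  U = {p16}: f^{-1}(U) = ∅ ∈ τ_X ✓.
  U = {p14, p15}: f^{-1}(U) = {x77, x78, x79} ∈ τ_X ✓.
  U = {p14, p16}: f^{-1}(U) = {x77, x78} ∉ τ_X ✗.
  U = {p15, p16}: f^{-1}(U) = {x79} ∉ τ_X ✗.
  U = {p14, p15, p16}: f^{-1}(U) = {x77, x78, x79} ∈ τ_X ✓.
Found U = {p14} with f^{-1}(U) = {x77, x78} not in τ_X. Therefore f is NOT continuous.


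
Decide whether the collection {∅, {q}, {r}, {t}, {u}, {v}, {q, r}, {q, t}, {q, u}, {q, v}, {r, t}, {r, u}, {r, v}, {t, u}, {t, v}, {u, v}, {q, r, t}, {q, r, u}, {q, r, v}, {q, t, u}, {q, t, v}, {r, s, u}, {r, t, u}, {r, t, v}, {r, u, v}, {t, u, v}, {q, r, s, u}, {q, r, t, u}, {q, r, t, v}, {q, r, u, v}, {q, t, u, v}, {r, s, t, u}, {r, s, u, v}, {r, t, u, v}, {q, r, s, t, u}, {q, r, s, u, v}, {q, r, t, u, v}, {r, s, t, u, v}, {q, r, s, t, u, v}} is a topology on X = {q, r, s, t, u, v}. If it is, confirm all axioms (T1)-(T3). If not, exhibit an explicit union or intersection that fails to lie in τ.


τ is NOT a topology on X.

Axiom (T1): ∅ ∈ τ? Yes; X ∈ τ? Yes.
Axiom (T2/T3): check pairwise unions and intersections of members of τ.
Counterexample for (T2): {q} ∪ {u, v} = {q, u, v} ∉ τ. Therefore τ is NOT a topology.


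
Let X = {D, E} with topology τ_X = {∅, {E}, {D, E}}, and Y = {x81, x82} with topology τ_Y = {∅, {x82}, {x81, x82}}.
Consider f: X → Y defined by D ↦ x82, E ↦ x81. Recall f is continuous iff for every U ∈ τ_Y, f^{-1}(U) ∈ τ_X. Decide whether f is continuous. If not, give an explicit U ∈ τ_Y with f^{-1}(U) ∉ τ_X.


f is NOT continuous.

Compute f^{-1}(U) for each U ∈ τ_Y:
  U = ∅: f^{-1}(U) = ∅ ∈ τ_X ✓.
  U = {x82}: f^{-1}(U) = {D} ∉ τ_X ✗.
  U = {x81, x82}: f^{-1}(U) = {D, E} ∈ τ_X ✓.
Found U = {x82} with f^{-1}(U) = {D} not in τ_X. Therefore f is NOT continuous.


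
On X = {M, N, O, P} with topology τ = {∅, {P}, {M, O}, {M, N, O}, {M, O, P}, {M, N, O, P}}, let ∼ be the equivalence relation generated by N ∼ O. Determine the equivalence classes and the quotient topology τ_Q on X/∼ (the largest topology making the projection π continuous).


X/∼ = {[M], [N=O], [P]}; |τ_Q| = 4.

Equivalence classes: [M], [N=O], [P].
Quotient map π: X → X/∼ sends M ↦ [M], N ↦ [N=O], O ↦ [N=O], P ↦ [P].
For each subset V ⊆ X/∼, compute π^{-1}(V) ⊆ X and check whether π^{-1}(V) ∈ τ. V is open in τ_Q iff π^{-1}(V) ∈ τ.
  V = {}: π^{-1}(V) = ∅ ∈ τ ✓.
  V = {[M]}: π^{-1}(V) = {M} ∉ τ ✗.
  V = {[N=O]}: π^{-1}(V) = {N, O} ∉ τ ✗.
  V = {[M], [N=O]}: π^{-1}(V) = {M, N, O} ∈ τ ✓.
  V = {[P]}: π^{-1}(V) = {P} ∈ τ ✓.
  V = {[M], [P]}: π^{-1}(V) = {M, P} ∉ τ ✗.
  V = {[N=O], [P]}: π^{-1}(V) = {N, O, P} ∉ τ ✗.
  V = {[M], [N=O], [P]}: π^{-1}(V) = {M, N, O, P} ∈ τ ✓.
Open sets in the quotient: τ_Q = {{}, {[M], [N=O]}, {[P]}, {[M], [N=O], [P]}} (4 elements).


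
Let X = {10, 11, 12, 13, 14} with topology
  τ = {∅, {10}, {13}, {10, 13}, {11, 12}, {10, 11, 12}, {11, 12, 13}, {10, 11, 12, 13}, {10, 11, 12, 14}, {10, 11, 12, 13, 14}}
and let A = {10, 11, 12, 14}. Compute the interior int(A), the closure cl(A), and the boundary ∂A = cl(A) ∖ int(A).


int(A) = {10, 11, 12, 14}, cl(A) = {10, 11, 12, 14}, ∂A = ∅.

Closed sets in (X, τ) are complements of opens:
  closed(X, τ) = {∅, {13}, {14}, {10, 14}, {13, 14}, {10, 13, 14}, {11, 12, 14}, {10, 11, 12, 14}, {11, 12, 13, 14}, {10, 11, 12, 13, 14}}.
int(A) = ⋃ {U ∈ τ : U ⊆ A}. Opens contained in A: ∅, {10}, {11, 12}, {10, 11, 12}, {10, 11, 12, 14}.
Taking the union of these: int(A) = {10, 11, 12, 14}.
cl(A) = ⋂ {C closed : A ⊆ C}. Closed sets containing A: {10, 11, 12, 14}, {10, 11, 12, 13, 14}.
Intersecting these: cl(A) = {10, 11, 12, 14}.
∂A = cl(A) ∖ int(A) = {10, 11, 12, 14} ∖ {10, 11, 12, 14} = ∅.


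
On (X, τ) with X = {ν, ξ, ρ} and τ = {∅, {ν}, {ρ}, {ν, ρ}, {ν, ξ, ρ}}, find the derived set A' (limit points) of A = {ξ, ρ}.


A' = {ξ}

For each x ∈ X, list the open sets U ∈ τ with x ∈ U, then check whether U ∩ (A ∖ {x}) ≠ ∅ for every such U.
  x = ν: open {ν} ∋ x has {ν} ∩ (A ∖ {ν}) = ∅, so x is NOT a limit point.
  x = ξ: opens ∋ x are {ν, ξ, ρ}; each meets A ∖ {ξ}, so x IS a limit point.
  x = ρ: open {ρ} ∋ x has {ρ} ∩ (A ∖ {ρ}) = ∅, so x is NOT a limit point.
Collecting: A' = {ξ}.


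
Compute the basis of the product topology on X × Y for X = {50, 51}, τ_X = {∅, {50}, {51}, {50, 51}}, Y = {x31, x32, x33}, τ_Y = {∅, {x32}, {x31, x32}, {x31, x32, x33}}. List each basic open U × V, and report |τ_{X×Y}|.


Basis B = {∅ × ∅, {50} × {x32}, {51} × {x32}, {50} × {x31, x32}, {50, 51} × {x32}, {51} × {x31, x32}, {50} × {x31, x32, x33}, {51} × {x31, x32, x33}, {50, 51} × {x31, x32}, {50, 51} × {x31, x32, x33}}; |τ_{X×Y}| = 16.

Enumerate products U × V with U ∈ τ_X, V ∈ τ_Y (deduplicated):
  ∅ × ∅ = {} (∅)
  {50} × {x32} = {(50,x32)}
  {51} × {x32} = {(51,x32)}
  {50} × {x31, x32} = {(50,x31), (50,x32)}
  {50, 51} × {x32} = {(50,x32), (51,x32)}
  {51} × {x31, x32} = {(51,x31), (51,x32)}
  {50} × {x31, x32, x33} = {(50,x31), (50,x32), (50,x33)}
  {51} × {x31, x32, x33} = {(51,x31), (51,x32), (51,x33)}
  {50, 51} × {x31, x32} = {(50,x31), (50,x32), (51,x31), (51,x32)}
  {50, 51} × {x31, x32, x33} = {(50,x31), (50,x32), (50,x33), (51,x31), (51,x32), (51,x33)}
These 10 distinct sets form the basis B.
Close under arbitrary unions to get τ_{X×Y}; counting gives |τ_{X×Y}| = 16.


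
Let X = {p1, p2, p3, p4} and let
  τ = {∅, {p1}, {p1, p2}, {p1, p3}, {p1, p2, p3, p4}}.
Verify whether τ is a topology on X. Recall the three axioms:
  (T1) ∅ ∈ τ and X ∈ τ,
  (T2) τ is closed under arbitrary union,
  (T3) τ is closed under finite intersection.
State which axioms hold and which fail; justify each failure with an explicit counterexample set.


τ is NOT a topology on X.

Axiom (T1): ∅ ∈ τ? Yes; X ∈ τ? Yes.
Axiom (T2/T3): check pairwise unions and intersections of members of τ.
Counterexample for (T2): {p1, p2} ∪ {p1, p3} = {p1, p2, p3} ∉ τ. Therefore τ is NOT a topology.


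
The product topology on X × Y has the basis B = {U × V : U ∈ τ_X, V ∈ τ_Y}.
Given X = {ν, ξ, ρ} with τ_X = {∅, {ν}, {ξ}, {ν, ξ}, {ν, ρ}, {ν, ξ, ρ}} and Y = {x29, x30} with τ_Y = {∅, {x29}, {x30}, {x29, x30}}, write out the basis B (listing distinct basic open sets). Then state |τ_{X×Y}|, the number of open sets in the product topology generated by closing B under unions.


Basis B = {∅ × ∅, {ν} × {x29}, {ν} × {x30}, {ξ} × {x29}, {ξ} × {x30}, {ν} × {x29, x30}, {ν, ξ} × {x29}, {ν, ρ} × {x29}, {ν, ξ} × {x30}, {ν, ρ} × {x30}, {ξ} × {x29, x30}, {ν, ξ, ρ} × {x29}, {ν, ξ, ρ} × {x30}, {ν, ξ} × {x29, x30}, {ν, ρ} × {x29, x30}, {ν, ξ, ρ} × {x29, x30}}; |τ_{X×Y}| = 36.

Enumerate products U × V with U ∈ τ_X, V ∈ τ_Y (deduplicated):
  ∅ × ∅ = {} (∅)
  {ν} × {x29} = {(ν,x29)}
  {ν} × {x30} = {(ν,x30)}
  {ξ} × {x29} = {(ξ,x29)}
  {ξ} × {x30} = {(ξ,x30)}
  {ν} × {x29, x30} = {(ν,x29), (ν,x30)}
  {ν, ξ} × {x29} = {(ν,x29), (ξ,x29)}
  {ν, ρ} × {x29} = {(ν,x29), (ρ,x29)}
  {ν, ξ} × {x30} = {(ν,x30), (ξ,x30)}
  {ν, ρ} × {x30} = {(ν,x30), (ρ,x30)}
  {ξ} × {x29, x30} = {(ξ,x29), (ξ,x30)}
  {ν, ξ, ρ} × {x29} = {(ν,x29), (ξ,x29), (ρ,x29)}
  {ν, ξ, ρ} × {x30} = {(ν,x30), (ξ,x30), (ρ,x30)}
  {ν, ξ} × {x29, x30} = {(ν,x29), (ν,x30), (ξ,x29), (ξ,x30)}
  {ν, ρ} × {x29, x30} = {(ν,x29), (ν,x30), (ρ,x29), (ρ,x30)}
  {ν, ξ, ρ} × {x29, x30} = {(ν,x29), (ν,x30), (ξ,x29), (ξ,x30), (ρ,x29), (ρ,x30)}
These 16 distinct sets form the basis B.
Close under arbitrary unions to get τ_{X×Y}; counting gives |τ_{X×Y}| = 36.


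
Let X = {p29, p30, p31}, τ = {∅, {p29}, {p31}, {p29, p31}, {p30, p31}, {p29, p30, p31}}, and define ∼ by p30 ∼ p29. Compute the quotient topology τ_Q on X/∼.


X/∼ = {[p29=p30], [p31]}; |τ_Q| = 3.

Equivalence classes: [p29=p30], [p31].
Quotient map π: X → X/∼ sends p29 ↦ [p29=p30], p30 ↦ [p29=p30], p31 ↦ [p31].
For each subset V ⊆ X/∼, compute π^{-1}(V) ⊆ X and check whether π^{-1}(V) ∈ τ. V is open in τ_Q iff π^{-1}(V) ∈ τ.
  V = {}: π^{-1}(V) = ∅ ∈ τ ✓.
  V = {[p29=p30]}: π^{-1}(V) = {p29, p30} ∉ τ ✗.
  V = {[p31]}: π^{-1}(V) = {p31} ∈ τ ✓.
  V = {[p29=p30], [p31]}: π^{-1}(V) = {p29, p30, p31} ∈ τ ✓.
Open sets in the quotient: τ_Q = {{}, {[p31]}, {[p29=p30], [p31]}} (3 elements).


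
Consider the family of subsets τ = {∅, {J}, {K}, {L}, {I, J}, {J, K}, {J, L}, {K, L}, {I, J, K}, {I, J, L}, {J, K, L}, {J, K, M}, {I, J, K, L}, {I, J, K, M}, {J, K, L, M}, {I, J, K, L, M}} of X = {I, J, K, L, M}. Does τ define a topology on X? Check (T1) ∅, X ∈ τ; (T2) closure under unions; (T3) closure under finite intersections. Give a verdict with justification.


τ IS a topology on X.

Axiom (T1): ∅ ∈ τ? Yes; X ∈ τ? Yes.
Axiom (T2/T3): check pairwise unions and intersections of members of τ.
All pairwise intersections and unions checked — each lies in τ. Therefore τ satisfies (T1), (T2), (T3): it IS a topology on X.


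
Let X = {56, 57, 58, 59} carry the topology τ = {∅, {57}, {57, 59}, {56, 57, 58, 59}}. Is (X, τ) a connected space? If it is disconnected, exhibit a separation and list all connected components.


(X, τ) is connected.

Find clopen sets (U ∈ τ with X ∖ U ∈ τ):
  U = ∅, X ∖ U = {56, 57, 58, 59} — both open, so U is clopen.
  U = {56, 57, 58, 59}, X ∖ U = ∅ — both open, so U is clopen.
Only trivial clopens (∅ and X) exist, so (X, τ) is connected.
Compute connected components by grouping points that agree on all clopens:
  component: {56, 57, 58, 59}


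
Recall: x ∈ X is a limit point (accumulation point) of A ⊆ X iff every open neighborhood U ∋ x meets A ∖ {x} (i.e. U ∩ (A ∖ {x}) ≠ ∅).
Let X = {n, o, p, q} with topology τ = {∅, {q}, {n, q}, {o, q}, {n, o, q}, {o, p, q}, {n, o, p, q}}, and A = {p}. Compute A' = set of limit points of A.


A' = ∅

For each x ∈ X, list the open sets U ∈ τ with x ∈ U, then check whether U ∩ (A ∖ {x}) ≠ ∅ for every such U.
  x = n: open {n, q} ∋ x has {n, q} ∩ (A ∖ {n}) = ∅, so x is NOT a limit point.
  x = o: open {o, q} ∋ x has {o, q} ∩ (A ∖ {o}) = ∅, so x is NOT a limit point.
  x = p: open {o, p, q} ∋ x has {o, p, q} ∩ (A ∖ {p}) = ∅, so x is NOT a limit point.
  x = q: open {q} ∋ x has {q} ∩ (A ∖ {q}) = ∅, so x is NOT a limit point.
Collecting: A' = ∅.


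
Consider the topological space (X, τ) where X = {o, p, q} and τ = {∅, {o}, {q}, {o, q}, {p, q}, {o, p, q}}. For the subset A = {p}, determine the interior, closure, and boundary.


int(A) = ∅, cl(A) = {p}, ∂A = {p}.

Closed sets in (X, τ) are complements of opens:
  closed(X, τ) = {∅, {o}, {p}, {o, p}, {p, q}, {o, p, q}}.
int(A) = ⋃ {U ∈ τ : U ⊆ A}. Opens contained in A: ∅.
Taking the union of these: int(A) = ∅.
cl(A) = ⋂ {C closed : A ⊆ C}. Closed sets containing A: {p}, {o, p}, {p, q}, {o, p, q}.
Intersecting these: cl(A) = {p}.
∂A = cl(A) ∖ int(A) = {p} ∖ ∅ = {p}.


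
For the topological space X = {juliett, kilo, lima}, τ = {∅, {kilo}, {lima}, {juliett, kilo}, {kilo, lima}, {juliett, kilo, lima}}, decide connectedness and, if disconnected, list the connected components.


(X, τ) is disconnected; components = [{lima}, {juliett, kilo}].

Find clopen sets (U ∈ τ with X ∖ U ∈ τ):
  U = ∅, X ∖ U = {juliett, kilo, lima} — both open, so U is clopen.
  U = {lima}, X ∖ U = {juliett, kilo} — both open, so U is clopen.
  U = {juliett, kilo}, X ∖ U = {lima} — both open, so U is clopen.
  U = {juliett, kilo, lima}, X ∖ U = ∅ — both open, so U is clopen.
Nontrivial clopen(s) exist: e.g. {lima}. So (X, τ) is disconnected.
Compute connected components by grouping points that agree on all clopens:
  component: {lima}
  component: {juliett, kilo}


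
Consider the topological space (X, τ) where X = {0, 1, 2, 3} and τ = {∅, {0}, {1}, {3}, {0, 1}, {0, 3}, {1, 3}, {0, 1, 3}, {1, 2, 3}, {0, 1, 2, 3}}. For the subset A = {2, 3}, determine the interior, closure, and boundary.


int(A) = {3}, cl(A) = {2, 3}, ∂A = {2}.

Closed sets in (X, τ) are complements of opens:
  closed(X, τ) = {∅, {0}, {2}, {0, 2}, {1, 2}, {2, 3}, {0, 1, 2}, {0, 2, 3}, {1, 2, 3}, {0, 1, 2, 3}}.
int(A) = ⋃ {U ∈ τ : U ⊆ A}. Opens contained in A: ∅, {3}.
Taking the union of these: int(A) = {3}.
cl(A) = ⋂ {C closed : A ⊆ C}. Closed sets containing A: {2, 3}, {0, 2, 3}, {1, 2, 3}, {0, 1, 2, 3}.
Intersecting these: cl(A) = {2, 3}.
∂A = cl(A) ∖ int(A) = {2, 3} ∖ {3} = {2}.


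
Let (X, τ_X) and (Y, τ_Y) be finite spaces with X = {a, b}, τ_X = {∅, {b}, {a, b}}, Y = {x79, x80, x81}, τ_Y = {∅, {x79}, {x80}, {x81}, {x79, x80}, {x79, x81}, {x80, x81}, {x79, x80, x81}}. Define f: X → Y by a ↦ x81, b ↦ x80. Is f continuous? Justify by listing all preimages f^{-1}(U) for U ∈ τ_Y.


f is NOT continuous.

Compute f^{-1}(U) for each U ∈ τ_Y:
  U = ∅: f^{-1}(U) = ∅ ∈ τ_X ✓.
  U = {x79}: f^{-1}(U) = ∅ ∈ τ_X ✓.
  U = {x80}: f^{-1}(U) = {b} ∈ τ_X ✓.
  U = {x81}: f^{-1}(U) = {a} ∉ τ_X ✗.
  U = {x79, x80}: f^{-1}(U) = {b} ∈ τ_X ✓.
  U = {x79, x81}: f^{-1}(U) = {a} ∉ τ_X ✗.
  U = {x80, x81}: f^{-1}(U) = {a, b} ∈ τ_X ✓.
  U = {x79, x80, x81}: f^{-1}(U) = {a, b} ∈ τ_X ✓.
Found U = {x81} with f^{-1}(U) = {a} not in τ_X. Therefore f is NOT continuous.


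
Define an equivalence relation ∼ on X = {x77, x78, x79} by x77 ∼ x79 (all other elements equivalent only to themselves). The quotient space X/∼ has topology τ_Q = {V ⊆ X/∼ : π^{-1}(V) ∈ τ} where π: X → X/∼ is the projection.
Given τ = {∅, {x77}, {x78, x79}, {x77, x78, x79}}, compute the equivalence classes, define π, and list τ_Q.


X/∼ = {[x77=x79], [x78]}; |τ_Q| = 2.

Equivalence classes: [x77=x79], [x78].
Quotient map π: X → X/∼ sends x77 ↦ [x77=x79], x78 ↦ [x78], x79 ↦ [x77=x79].
For each subset V ⊆ X/∼, compute π^{-1}(V) ⊆ X and check whether π^{-1}(V) ∈ τ. V is open in τ_Q iff π^{-1}(V) ∈ τ.
  V = {}: π^{-1}(V) = ∅ ∈ τ ✓.
  V = {[x77=x79]}: π^{-1}(V) = {x77, x79} ∉ τ ✗.
  V = {[x78]}: π^{-1}(V) = {x78} ∉ τ ✗.
  V = {[x77=x79], [x78]}: π^{-1}(V) = {x77, x78, x79} ∈ τ ✓.
Open sets in the quotient: τ_Q = {{}, {[x77=x79], [x78]}} (2 elements).
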